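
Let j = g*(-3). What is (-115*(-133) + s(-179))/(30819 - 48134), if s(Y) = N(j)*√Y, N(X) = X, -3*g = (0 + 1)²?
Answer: -3059/3463 - I*√179/17315 ≈ -0.88334 - 0.00077269*I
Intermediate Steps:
g = -⅓ (g = -(0 + 1)²/3 = -⅓*1² = -⅓*1 = -⅓ ≈ -0.33333)
j = 1 (j = -⅓*(-3) = 1)
s(Y) = √Y (s(Y) = 1*√Y = √Y)
(-115*(-133) + s(-179))/(30819 - 48134) = (-115*(-133) + √(-179))/(30819 - 48134) = (15295 + I*√179)/(-17315) = (15295 + I*√179)*(-1/17315) = -3059/3463 - I*√179/17315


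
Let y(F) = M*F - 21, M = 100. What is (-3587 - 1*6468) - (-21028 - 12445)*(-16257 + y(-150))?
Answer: -1046978549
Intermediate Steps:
y(F) = -21 + 100*F (y(F) = 100*F - 21 = -21 + 100*F)
(-3587 - 1*6468) - (-21028 - 12445)*(-16257 + y(-150)) = (-3587 - 1*6468) - (-21028 - 12445)*(-16257 + (-21 + 100*(-150))) = (-3587 - 6468) - (-33473)*(-16257 + (-21 - 15000)) = -10055 - (-33473)*(-16257 - 15021) = -10055 - (-33473)*(-31278) = -10055 - 1*1046968494 = -10055 - 1046968494 = -1046978549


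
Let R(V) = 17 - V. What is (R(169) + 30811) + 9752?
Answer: 40411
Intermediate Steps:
(R(169) + 30811) + 9752 = ((17 - 1*169) + 30811) + 9752 = ((17 - 169) + 30811) + 9752 = (-152 + 30811) + 9752 = 30659 + 9752 = 40411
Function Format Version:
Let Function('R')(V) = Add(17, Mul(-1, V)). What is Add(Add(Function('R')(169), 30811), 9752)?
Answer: 40411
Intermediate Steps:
Add(Add(Function('R')(169), 30811), 9752) = Add(Add(Add(17, Mul(-1, 169)), 30811), 9752) = Add(Add(Add(17, -169), 30811), 9752) = Add(Add(-152, 30811), 9752) = Add(30659, 9752) = 40411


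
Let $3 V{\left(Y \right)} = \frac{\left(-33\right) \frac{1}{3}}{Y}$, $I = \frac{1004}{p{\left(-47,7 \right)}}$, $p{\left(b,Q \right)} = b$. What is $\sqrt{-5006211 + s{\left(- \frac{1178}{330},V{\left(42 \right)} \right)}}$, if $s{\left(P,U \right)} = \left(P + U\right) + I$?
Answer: $\frac{i \sqrt{59010731226829690}}{108570} \approx 2237.5 i$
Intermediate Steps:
$I = - \frac{1004}{47}$ ($I = \frac{1004}{-47} = 1004 \left(- \frac{1}{47}\right) = - \frac{1004}{47} \approx -21.362$)
$V{\left(Y \right)} = - \frac{11}{3 Y}$ ($V{\left(Y \right)} = \frac{- \frac{33}{3} \frac{1}{Y}}{3} = \frac{\left(-33\right) \frac{1}{3} \frac{1}{Y}}{3} = \frac{\left(-11\right) \frac{1}{Y}}{3} = - \frac{11}{3 Y}$)
$s{\left(P,U \right)} = - \frac{1004}{47} + P + U$ ($s{\left(P,U \right)} = \left(P + U\right) - \frac{1004}{47} = - \frac{1004}{47} + P + U$)
$\sqrt{-5006211 + s{\left(- \frac{1178}{330},V{\left(42 \right)} \right)}} = \sqrt{-5006211 - \left(\frac{1004}{47} + \frac{11}{126} + \frac{589}{165}\right)} = \sqrt{-5006211 - \frac{8148841}{325710}} = \sqrt{- \frac{1630581133651}{325710}} = \frac{i \sqrt{59010731226829690}}{108570}$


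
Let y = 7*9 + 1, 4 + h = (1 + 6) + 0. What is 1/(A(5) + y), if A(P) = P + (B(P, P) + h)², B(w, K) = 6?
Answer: 1/150 ≈ 0.0066667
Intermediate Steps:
h = 3 (h = -4 + ((1 + 6) + 0) = -4 + (7 + 0) = -4 + 7 = 3)
y = 64 (y = 63 + 1 = 64)
A(P) = 81 + P (A(P) = P + (6 + 3)² = P + 9² = P + 81 = 81 + P)
1/(A(5) + y) = 1/((81 + 5) + 64) = 1/(86 + 64) = 1/150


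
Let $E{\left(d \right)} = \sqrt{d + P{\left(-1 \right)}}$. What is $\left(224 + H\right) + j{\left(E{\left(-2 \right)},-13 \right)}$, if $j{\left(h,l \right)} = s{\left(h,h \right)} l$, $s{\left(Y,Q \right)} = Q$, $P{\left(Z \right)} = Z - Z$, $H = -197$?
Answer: $27 - 13 i \sqrt{2} \approx 27.0 - 18.385 i$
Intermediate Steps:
$P{\left(Z \right)} = 0$
$E{\left(d \right)} = \sqrt{d}$ ($E{\left(d \right)} = \sqrt{d + 0} = \sqrt{d}$)
$j{\left(h,l \right)} = h l$
$\left(224 + H\right) + j{\left(E{\left(-2 \right)},-13 \right)} = \left(224 - 197\right) + \sqrt{-2} \left(-13\right) = 27 + i \sqrt{2} \left(-13\right) = 27 - 13 i \sqrt{2}$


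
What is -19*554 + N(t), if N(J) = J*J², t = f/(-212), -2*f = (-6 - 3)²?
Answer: -802344071183/76225024 ≈ -10526.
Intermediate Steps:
f = -81/2 (f = -(-6 - 3)²/2 = -½*(-9)² = -½*81 = -81/2 ≈ -40.500)
t = 81/424 (t = -81/2/(-212) = -81/2*(-1/212) = 81/424 ≈ 0.19104)
N(J) = J³
-19*554 + N(t) = -19*554 + (81/424)³ = -10526 + 531441/76225024 = -802344071183/76225024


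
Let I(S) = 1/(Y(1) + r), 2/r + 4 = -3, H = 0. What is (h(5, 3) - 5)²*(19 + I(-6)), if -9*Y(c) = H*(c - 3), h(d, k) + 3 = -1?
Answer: 2511/2 ≈ 1255.5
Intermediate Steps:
r = -2/7 (r = 2/(-4 - 3) = 2/(-7) = 2*(-⅐) = -2/7 ≈ -0.28571)
h(d, k) = -4 (h(d, k) = -3 - 1 = -4)
Y(c) = 0 (Y(c) = -0*(c - 3) = -0*(-3 + c) = -⅑*0 = 0)
I(S) = -7/2 (I(S) = 1/(0 - 2/7) = 1/(-2/7) = -7/2)
(h(5, 3) - 5)²*(19 + I(-6)) = (-4 - 5)²*(19 - 7/2) = (-9)²*(31/2) = 81*(31/2) = 2511/2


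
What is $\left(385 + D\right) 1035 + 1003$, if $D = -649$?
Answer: $-272237$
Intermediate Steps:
$\left(385 + D\right) 1035 + 1003 = \left(385 - 649\right) 1035 + 1003 = \left(-264\right) 1035 + 1003 = -273240 + 1003 = -272237$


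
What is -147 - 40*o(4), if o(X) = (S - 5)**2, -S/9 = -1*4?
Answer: -38587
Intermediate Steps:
S = 36 (S = -(-9)*4 = -9*(-4) = 36)
o(X) = 961 (o(X) = (36 - 5)**2 = 31**2 = 961)
-147 - 40*o(4) = -147 - 40*961 = -147 - 38440 = -38587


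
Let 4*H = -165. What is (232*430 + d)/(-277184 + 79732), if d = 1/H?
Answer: -4115099/8144895 ≈ -0.50524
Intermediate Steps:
H = -165/4 (H = (1/4)*(-165) = -165/4 ≈ -41.250)
d = -4/165 (d = 1/(-165/4) = -4/165 ≈ -0.024242)
(232*430 + d)/(-277184 + 79732) = (232*430 - 4/165)/(-277184 + 79732) = (99760 - 4/165)/(-197452) = (16460396/165)*(-1/197452) = -4115099/8144895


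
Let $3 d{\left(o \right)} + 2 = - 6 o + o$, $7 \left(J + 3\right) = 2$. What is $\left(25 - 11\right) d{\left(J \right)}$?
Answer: $54$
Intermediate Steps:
$J = - \frac{19}{7}$ ($J = -3 + \frac{1}{7} \cdot 2 = -3 + \frac{2}{7} = - \frac{19}{7} \approx -2.7143$)
$d{\left(o \right)} = - \frac{2}{3} - \frac{5 o}{3}$ ($d{\left(o \right)} = - \frac{2}{3} + \frac{- 6 o + o}{3} = - \frac{2}{3} + \frac{\left(-5\right) o}{3} = - \frac{2}{3} - \frac{5 o}{3}$)
$\left(25 - 11\right) d{\left(J \right)} = \left(25 - 11\right) \left(- \frac{2}{3} - - \frac{95}{21}\right) = 14 \left(- \frac{2}{3} + \frac{95}{21}\right) = 14 \cdot \frac{27}{7} = 54$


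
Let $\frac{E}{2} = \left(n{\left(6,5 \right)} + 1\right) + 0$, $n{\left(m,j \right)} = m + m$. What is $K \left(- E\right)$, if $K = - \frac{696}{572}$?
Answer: $\frac{348}{11} \approx 31.636$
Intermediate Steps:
$n{\left(m,j \right)} = 2 m$
$E = 26$ ($E = 2 \left(\left(2 \cdot 6 + 1\right) + 0\right) = 2 \left(\left(12 + 1\right) + 0\right) = 2 \left(13 + 0\right) = 2 \cdot 13 = 26$)
$K = - \frac{174}{143}$ ($K = \left(-696\right) \frac{1}{572} = - \frac{174}{143} \approx -1.2168$)
$K \left(- E\right) = - \frac{174 \left(\left(-1\right) 26\right)}{143} = \left(- \frac{174}{143}\right) \left(-26\right) = \frac{348}{11}$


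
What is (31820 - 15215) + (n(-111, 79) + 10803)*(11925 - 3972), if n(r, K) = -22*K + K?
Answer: 72738837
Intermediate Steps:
n(r, K) = -21*K
(31820 - 15215) + (n(-111, 79) + 10803)*(11925 - 3972) = (31820 - 15215) + (-21*79 + 10803)*(11925 - 3972) = 16605 + (-1659 + 10803)*7953 = 16605 + 9144*7953 = 16605 + 72722232 = 72738837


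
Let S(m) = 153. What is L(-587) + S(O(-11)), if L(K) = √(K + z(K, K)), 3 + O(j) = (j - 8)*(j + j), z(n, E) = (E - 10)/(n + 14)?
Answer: 153 + I*√21376338/191 ≈ 153.0 + 24.207*I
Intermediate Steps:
z(n, E) = (-10 + E)/(14 + n)
O(j) = -3 + 2*j*(-8 + j) (O(j) = -3 + (j - 8)*(j + j) = -3 + (-8 + j)*(2*j) = -3 + 2*j*(-8 + j))
L(K) = √(K + (-10 + K)/(14 + K))
L(-587) + S(O(-11)) = √((-10 - 587 - 587*(14 - 587))/(14 - 587)) + 153 = √((-10 - 587 - 587*(-573))/(-573)) + 153 = √(-(-10 - 587 + 336351)/573) + 153 = √(-1/573*335754) + 153 = √(-111918/191) + 153 = I*√21376338/191 + 153 = 153 + I*√21376338/191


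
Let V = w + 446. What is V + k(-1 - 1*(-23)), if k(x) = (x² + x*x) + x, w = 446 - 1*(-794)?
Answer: 2676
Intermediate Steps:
w = 1240 (w = 446 + 794 = 1240)
k(x) = x + 2*x² (k(x) = (x² + x²) + x = 2*x² + x = x + 2*x²)
V = 1686 (V = 1240 + 446 = 1686)
V + k(-1 - 1*(-23)) = 1686 + (-1 - 1*(-23))*(1 + 2*(-1 - 1*(-23))) = 1686 + (-1 + 23)*(1 + 2*(-1 + 23)) = 1686 + 22*(1 + 2*22) = 1686 + 22*(1 + 44) = 1686 + 22*45 = 1686 + 990 = 2676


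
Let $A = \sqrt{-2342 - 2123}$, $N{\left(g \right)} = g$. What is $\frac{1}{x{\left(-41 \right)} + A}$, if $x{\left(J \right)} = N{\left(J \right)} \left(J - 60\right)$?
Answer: $\frac{4141}{17152346} - \frac{i \sqrt{4465}}{17152346} \approx 0.00024142 - 3.8957 \cdot 10^{-6} i$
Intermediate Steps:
$x{\left(J \right)} = J \left(-60 + J\right)$ ($x{\left(J \right)} = J \left(J - 60\right) = J \left(-60 + J\right)$)
$A = i \sqrt{4465}$ ($A = \sqrt{-4465} = i \sqrt{4465} \approx 66.821 i$)
$\frac{1}{x{\left(-41 \right)} + A} = \frac{1}{- 41 \left(-60 - 41\right) + i \sqrt{4465}} = \frac{1}{\left(-41\right) \left(-101\right) + i \sqrt{4465}} = \frac{1}{4141 + i \sqrt{4465}}$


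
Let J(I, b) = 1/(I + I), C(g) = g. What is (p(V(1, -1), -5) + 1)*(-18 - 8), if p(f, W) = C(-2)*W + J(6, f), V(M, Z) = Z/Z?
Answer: -1729/6 ≈ -288.17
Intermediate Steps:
V(M, Z) = 1
J(I, b) = 1/(2*I)
p(f, W) = 1/12 - 2*W (p(f, W) = -2*W + (½)/6 = -2*W + (½)*(⅙) = -2*W + 1/12 = 1/12 - 2*W)
(p(V(1, -1), -5) + 1)*(-18 - 8) = ((1/12 - 2*(-5)) + 1)*(-18 - 8) = ((1/12 + 10) + 1)*(-26) = (121/12 + 1)*(-26) = (133/12)*(-26) = -1729/6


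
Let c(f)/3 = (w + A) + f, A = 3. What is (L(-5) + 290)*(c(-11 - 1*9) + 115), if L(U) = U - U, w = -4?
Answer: 15080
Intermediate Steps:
L(U) = 0
c(f) = -3 + 3*f (c(f) = 3*((-4 + 3) + f) = 3*(-1 + f) = -3 + 3*f)
(L(-5) + 290)*(c(-11 - 1*9) + 115) = (0 + 290)*((-3 + 3*(-11 - 1*9)) + 115) = 290*((-3 + 3*(-11 - 9)) + 115) = 290*((-3 + 3*(-20)) + 115) = 290*((-3 - 60) + 115) = 290*(-63 + 115) = 290*52 = 15080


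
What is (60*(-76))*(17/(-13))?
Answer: 77520/13 ≈ 5963.1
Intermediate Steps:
(60*(-76))*(17/(-13)) = -77520*(-1)/13 = -4560*(-17/13) = 77520/13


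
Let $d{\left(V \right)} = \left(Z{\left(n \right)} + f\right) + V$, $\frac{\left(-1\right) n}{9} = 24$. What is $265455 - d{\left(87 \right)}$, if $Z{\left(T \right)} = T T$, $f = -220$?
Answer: $218932$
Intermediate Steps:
$n = -216$ ($n = \left(-9\right) 24 = -216$)
$Z{\left(T \right)} = T^{2}$
$d{\left(V \right)} = 46436 + V$ ($d{\left(V \right)} = \left(\left(-216\right)^{2} - 220\right) + V = \left(46656 - 220\right) + V = 46436 + V$)
$265455 - d{\left(87 \right)} = 265455 - \left(46436 + 87\right) = 265455 - 46523 = 218932$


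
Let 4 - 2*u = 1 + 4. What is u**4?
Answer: 1/16 ≈ 0.062500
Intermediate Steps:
u = -1/2 (u = 2 - (1 + 4)/2 = 2 - 1/2*5 = 2 - 5/2 = -1/2 ≈ -0.50000)
u**4 = (-1/2)**4 = 1/16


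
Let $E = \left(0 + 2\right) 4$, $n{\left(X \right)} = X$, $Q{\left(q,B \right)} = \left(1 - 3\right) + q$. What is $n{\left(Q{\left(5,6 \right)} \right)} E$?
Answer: $24$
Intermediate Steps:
$Q{\left(q,B \right)} = -2 + q$
$E = 8$ ($E = 2 \cdot 4 = 8$)
$n{\left(Q{\left(5,6 \right)} \right)} E = \left(-2 + 5\right) 8 = 3 \cdot 8 = 24$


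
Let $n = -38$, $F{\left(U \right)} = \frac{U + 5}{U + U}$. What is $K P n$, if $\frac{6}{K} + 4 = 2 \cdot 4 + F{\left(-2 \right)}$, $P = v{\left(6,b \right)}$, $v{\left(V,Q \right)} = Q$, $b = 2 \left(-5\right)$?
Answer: $\frac{9120}{13} \approx 701.54$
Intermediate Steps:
$b = -10$
$F{\left(U \right)} = \frac{5 + U}{2 U}$
$P = -10$
$K = \frac{24}{13}$ ($K = \frac{6}{-4 + \left(2 \cdot 4 + \frac{5 - 2}{2 \left(-2\right)}\right)} = \frac{6}{-4 + \left(8 + \frac{1}{2} \left(- \frac{1}{2}\right) 3\right)} = \frac{6}{-4 + \left(8 - \frac{3}{4}\right)} = \frac{6}{-4 + \frac{29}{4}} = \frac{6}{\frac{13}{4}} = 6 \cdot \frac{4}{13} = \frac{24}{13} \approx 1.8462$)
$K P n = \frac{24}{13} \left(-10\right) \left(-38\right) = \left(- \frac{240}{13}\right) \left(-38\right) = \frac{9120}{13}$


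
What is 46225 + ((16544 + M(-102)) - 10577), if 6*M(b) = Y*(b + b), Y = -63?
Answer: 54334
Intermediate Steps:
M(b) = -21*b (M(b) = (-63*(b + b))/6 = (-126*b)/6 = -21*b)
46225 + ((16544 + M(-102)) - 10577) = 46225 + ((16544 - 21*(-102)) - 10577) = 46225 + ((16544 + 2142) - 10577) = 46225 + (18686 - 10577) = 46225 + 8109 = 54334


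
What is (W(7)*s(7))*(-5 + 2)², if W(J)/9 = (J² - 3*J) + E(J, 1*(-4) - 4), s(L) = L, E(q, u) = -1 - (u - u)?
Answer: 15309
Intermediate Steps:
E(q, u) = -1 (E(q, u) = -1 - 1*0 = -1 + 0 = -1)
W(J) = -9 - 27*J + 9*J² (W(J) = 9*((J² - 3*J) - 1) = 9*(-1 + J² - 3*J) = -9 - 27*J + 9*J²)
(W(7)*s(7))*(-5 + 2)² = ((-9 - 27*7 + 9*7²)*7)*(-5 + 2)² = ((-9 - 189 + 9*49)*7)*(-3)² = ((-9 - 189 + 441)*7)*9 = (243*7)*9 = 1701*9 = 15309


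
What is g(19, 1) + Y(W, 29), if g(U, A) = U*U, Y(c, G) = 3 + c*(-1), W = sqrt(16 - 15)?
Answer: 363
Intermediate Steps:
W = 1 (W = sqrt(1) = 1)
Y(c, G) = 3 - c
g(U, A) = U**2
g(19, 1) + Y(W, 29) = 19**2 + (3 - 1*1) = 361 + (3 - 1) = 361 + 2 = 363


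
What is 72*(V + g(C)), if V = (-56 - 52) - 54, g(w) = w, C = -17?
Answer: -12888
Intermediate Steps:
V = -162 (V = -108 - 54 = -162)
72*(V + g(C)) = 72*(-162 - 17) = 72*(-179) = -12888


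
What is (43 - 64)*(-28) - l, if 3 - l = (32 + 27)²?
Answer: 4066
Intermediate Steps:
l = -3478 (l = 3 - (32 + 27)² = 3 - 1*59² = 3 - 1*3481 = 3 - 3481 = -3478)
(43 - 64)*(-28) - l = (43 - 64)*(-28) - 1*(-3478) = -21*(-28) + 3478 = 588 + 3478 = 4066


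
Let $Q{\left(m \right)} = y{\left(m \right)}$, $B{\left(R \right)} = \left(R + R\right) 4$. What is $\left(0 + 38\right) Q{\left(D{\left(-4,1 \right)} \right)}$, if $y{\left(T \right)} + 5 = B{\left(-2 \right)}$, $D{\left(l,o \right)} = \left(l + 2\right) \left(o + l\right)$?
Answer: $-798$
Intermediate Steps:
$D{\left(l,o \right)} = \left(2 + l\right) \left(l + o\right)$
$B{\left(R \right)} = 8 R$ ($B{\left(R \right)} = 2 R 4 = 8 R$)
$y{\left(T \right)} = -21$ ($y{\left(T \right)} = -5 + 8 \left(-2\right) = -5 - 16 = -21$)
$Q{\left(m \right)} = -21$
$\left(0 + 38\right) Q{\left(D{\left(-4,1 \right)} \right)} = \left(0 + 38\right) \left(-21\right) = 38 \left(-21\right) = -798$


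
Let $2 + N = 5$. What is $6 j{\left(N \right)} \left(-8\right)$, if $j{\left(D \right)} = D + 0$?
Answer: $-144$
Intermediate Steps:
$N = 3$ ($N = -2 + 5 = 3$)
$j{\left(D \right)} = D$
$6 j{\left(N \right)} \left(-8\right) = 6 \cdot 3 \left(-8\right) = 18 \left(-8\right) = -144$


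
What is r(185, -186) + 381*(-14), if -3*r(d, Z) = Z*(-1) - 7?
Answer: -16181/3 ≈ -5393.7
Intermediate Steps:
r(d, Z) = 7/3 + Z/3 (r(d, Z) = -(Z*(-1) - 7)/3 = -(-Z - 7)/3 = -(-7 - Z)/3 = 7/3 + Z/3)
r(185, -186) + 381*(-14) = (7/3 + (⅓)*(-186)) + 381*(-14) = (7/3 - 62) - 5334 = -179/3 - 5334 = -16181/3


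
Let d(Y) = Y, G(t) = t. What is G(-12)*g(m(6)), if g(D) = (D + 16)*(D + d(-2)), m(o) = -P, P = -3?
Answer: -228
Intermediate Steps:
m(o) = 3 (m(o) = -1*(-3) = 3)
g(D) = (-2 + D)*(16 + D) (g(D) = (D + 16)*(D - 2) = (16 + D)*(-2 + D) = (-2 + D)*(16 + D))
G(-12)*g(m(6)) = -12*(-32 + 3² + 14*3) = -12*(-32 + 9 + 42) = -12*19 = -228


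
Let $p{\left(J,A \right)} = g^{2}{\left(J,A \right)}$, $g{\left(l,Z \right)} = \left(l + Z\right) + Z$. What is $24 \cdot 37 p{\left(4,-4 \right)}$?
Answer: $14208$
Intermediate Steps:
$g{\left(l,Z \right)} = l + 2 Z$ ($g{\left(l,Z \right)} = \left(Z + l\right) + Z = l + 2 Z$)
$p{\left(J,A \right)} = \left(J + 2 A\right)^{2}$
$24 \cdot 37 p{\left(4,-4 \right)} = 24 \cdot 37 \left(4 + 2 \left(-4\right)\right)^{2} = 888 \left(4 - 8\right)^{2} = 888 \left(-4\right)^{2} = 888 \cdot 16 = 14208$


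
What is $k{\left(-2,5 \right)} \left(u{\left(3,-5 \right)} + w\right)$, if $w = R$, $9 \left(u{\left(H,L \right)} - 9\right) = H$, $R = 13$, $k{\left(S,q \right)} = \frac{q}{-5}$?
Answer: $- \frac{67}{3} \approx -22.333$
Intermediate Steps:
$k{\left(S,q \right)} = - \frac{q}{5}$ ($k{\left(S,q \right)} = q \left(- \frac{1}{5}\right) = - \frac{q}{5}$)
$u{\left(H,L \right)} = 9 + \frac{H}{9}$
$w = 13$
$k{\left(-2,5 \right)} \left(u{\left(3,-5 \right)} + w\right) = \left(- \frac{1}{5}\right) 5 \left(\left(9 + \frac{1}{9} \cdot 3\right) + 13\right) = - (\left(9 + \frac{1}{3}\right) + 13) = - (\frac{28}{3} + 13) = \left(-1\right) \frac{67}{3} = - \frac{67}{3}$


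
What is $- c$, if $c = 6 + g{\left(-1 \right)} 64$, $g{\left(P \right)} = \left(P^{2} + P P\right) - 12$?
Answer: $634$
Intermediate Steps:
$g{\left(P \right)} = -12 + 2 P^{2}$ ($g{\left(P \right)} = \left(P^{2} + P^{2}\right) - 12 = 2 P^{2} - 12 = -12 + 2 P^{2}$)
$c = -634$ ($c = 6 + \left(-12 + 2 \left(-1\right)^{2}\right) 64 = 6 + \left(-12 + 2 \cdot 1\right) 64 = 6 + \left(-12 + 2\right) 64 = 6 - 640 = -634$)
$- c = \left(-1\right) \left(-634\right) = 634$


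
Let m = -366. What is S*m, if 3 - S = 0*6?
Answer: -1098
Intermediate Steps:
S = 3 (S = 3 - 0*6 = 3 - 1*0 = 3 + 0 = 3)
S*m = 3*(-366) = -1098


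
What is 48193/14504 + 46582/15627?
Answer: 1428737339/226654008 ≈ 6.3036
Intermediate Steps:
48193/14504 + 46582/15627 = 1428737339/226654008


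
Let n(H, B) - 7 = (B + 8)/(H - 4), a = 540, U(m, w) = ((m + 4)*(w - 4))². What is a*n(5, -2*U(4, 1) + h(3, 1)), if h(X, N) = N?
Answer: -613440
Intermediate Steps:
U(m, w) = (-4 + w)²*(4 + m)² (U(m, w) = ((4 + m)*(-4 + w))² = ((-4 + w)*(4 + m))² = (-4 + w)²*(4 + m)²)
n(H, B) = 7 + (8 + B)/(-4 + H) (n(H, B) = 7 + (B + 8)/(H - 4) = 7 + (8 + B)/(-4 + H))
a*n(5, -2*U(4, 1) + h(3, 1)) = 540*((-20 + (-2*(-4 + 1)²*(4 + 4)² + 1) + 7*5)/(-4 + 5)) = 540*((-20 + (-2*(-3)²*8² + 1) + 35)/1) = 540*(1*(-20 + (-18*64 + 1) + 35)) = 540*(1*(-20 + (-2*576 + 1) + 35)) = 540*(1*(-20 + (-1152 + 1) + 35)) = 540*(1*(-20 - 1151 + 35)) = 540*(1*(-1136)) = 540*(-1136) = -613440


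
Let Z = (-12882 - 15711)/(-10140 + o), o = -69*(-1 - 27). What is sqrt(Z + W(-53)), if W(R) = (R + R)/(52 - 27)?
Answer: I*sqrt(109231)/380 ≈ 0.86974*I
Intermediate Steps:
o = 1932 (o = -69*(-28) = 1932)
W(R) = 2*R/25 (W(R) = (2*R)/25 = (2*R)*(1/25) = 2*R/25)
Z = 1059/304 (Z = (-12882 - 15711)/(-10140 + 1932) = -28593/(-8208) = -28593*(-1/8208) = 1059/304 ≈ 3.4836)
sqrt(Z + W(-53)) = sqrt(1059/304 + (2/25)*(-53)) = sqrt(1059/304 - 106/25) = sqrt(-5749/7600) = I*sqrt(109231)/380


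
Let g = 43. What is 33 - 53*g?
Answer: -2246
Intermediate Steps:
33 - 53*g = 33 - 53*43 = 33 - 2279 = -2246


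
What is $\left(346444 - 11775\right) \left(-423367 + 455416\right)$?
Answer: $10725806781$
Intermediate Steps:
$\left(346444 - 11775\right) \left(-423367 + 455416\right) = 334669 \cdot 32049 = 10725806781$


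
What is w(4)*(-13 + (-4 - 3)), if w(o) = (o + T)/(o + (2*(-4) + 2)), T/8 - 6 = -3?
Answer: 280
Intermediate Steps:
T = 24 (T = 48 + 8*(-3) = 48 - 24 = 24)
w(o) = (24 + o)/(-6 + o) (w(o) = (o + 24)/(o + (2*(-4) + 2)) = (24 + o)/(o + (-8 + 2)) = (24 + o)/(o - 6) = (24 + o)/(-6 + o))
w(4)*(-13 + (-4 - 3)) = ((24 + 4)/(-6 + 4))*(-13 + (-4 - 3)) = (28/(-2))*(-13 - 7) = -1/2*28*(-20) = -14*(-20) = 280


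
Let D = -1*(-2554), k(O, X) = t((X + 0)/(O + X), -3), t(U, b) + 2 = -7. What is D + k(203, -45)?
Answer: 2545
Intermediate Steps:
t(U, b) = -9 (t(U, b) = -2 - 7 = -9)
k(O, X) = -9
D = 2554
D + k(203, -45) = 2554 - 9 = 2545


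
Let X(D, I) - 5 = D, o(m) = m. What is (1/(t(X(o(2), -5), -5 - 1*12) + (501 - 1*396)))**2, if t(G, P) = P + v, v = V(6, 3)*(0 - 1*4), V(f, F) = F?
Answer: 1/5776 ≈ 0.00017313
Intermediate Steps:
X(D, I) = 5 + D
v = -12 (v = 3*(0 - 1*4) = 3*(0 - 4) = 3*(-4) = -12)
t(G, P) = -12 + P (t(G, P) = P - 12 = -12 + P)
(1/(t(X(o(2), -5), -5 - 1*12) + (501 - 1*396)))**2 = (1/((-12 + (-5 - 1*12)) + (501 - 1*396)))**2 = (1/((-12 + (-5 - 12)) + (501 - 396)))**2 = (1/((-12 - 17) + 105))**2 = (1/(-29 + 105))**2 = (1/76)**2 = 1/5776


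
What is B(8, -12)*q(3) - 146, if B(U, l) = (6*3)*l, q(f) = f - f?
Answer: -146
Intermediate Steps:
q(f) = 0
B(U, l) = 18*l
B(8, -12)*q(3) - 146 = (18*(-12))*0 - 146 = -216*0 - 146 = 0 - 146 = -146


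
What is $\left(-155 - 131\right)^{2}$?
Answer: $81796$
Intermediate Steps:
$\left(-155 - 131\right)^{2} = \left(-286\right)^{2} = 81796$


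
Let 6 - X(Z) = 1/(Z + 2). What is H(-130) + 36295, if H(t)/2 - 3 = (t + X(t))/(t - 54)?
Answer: 427496447/11776 ≈ 36302.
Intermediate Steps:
X(Z) = 6 - 1/(2 + Z) (X(Z) = 6 - 1/(Z + 2) = 6 - 1/(2 + Z))
H(t) = 6 + 2*(t + (11 + 6*t)/(2 + t))/(-54 + t) (H(t) = 6 + 2*((t + (11 + 6*t)/(2 + t))/(t - 54)) = 6 + 2*((t + (11 + 6*t)/(2 + t))/(-54 + t)) = 6 + 2*(t + (11 + 6*t)/(2 + t))/(-54 + t))
H(-130) + 36295 = 2*(-313 - 148*(-130) + 4*(-130)²)/(-108 + (-130)² - 52*(-130)) + 36295 = 2*(-313 + 19240 + 4*16900)/(-108 + 16900 + 6760) + 36295 = 2*(-313 + 19240 + 67600)/23552 + 36295 = 2*(1/23552)*86527 + 36295 = 86527/11776 + 36295 = 427496447/11776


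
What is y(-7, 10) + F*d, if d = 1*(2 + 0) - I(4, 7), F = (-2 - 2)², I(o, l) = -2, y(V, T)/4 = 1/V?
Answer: 444/7 ≈ 63.429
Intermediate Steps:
y(V, T) = 4/V
F = 16 (F = (-4)² = 16)
d = 4 (d = 1*(2 + 0) - 1*(-2) = 1*2 + 2 = 2 + 2 = 4)
y(-7, 10) + F*d = 4/(-7) + 16*4 = 4*(-⅐) + 64 = -4/7 + 64 = 444/7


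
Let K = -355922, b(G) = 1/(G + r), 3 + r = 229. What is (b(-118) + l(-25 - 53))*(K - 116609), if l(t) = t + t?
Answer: 7960729757/108 ≈ 7.3710e+7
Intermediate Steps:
r = 226 (r = -3 + 229 = 226)
l(t) = 2*t
b(G) = 1/(226 + G) (b(G) = 1/(G + 226) = 1/(226 + G))
(b(-118) + l(-25 - 53))*(K - 116609) = (1/(226 - 118) + 2*(-25 - 53))*(-355922 - 116609) = (1/108 + 2*(-78))*(-472531) = (1/108 - 156)*(-472531) = -16847/108*(-472531) = 7960729757/108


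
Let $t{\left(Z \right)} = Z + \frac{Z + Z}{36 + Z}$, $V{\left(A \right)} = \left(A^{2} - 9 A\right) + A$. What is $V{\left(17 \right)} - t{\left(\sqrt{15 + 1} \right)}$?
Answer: $\frac{744}{5} \approx 148.8$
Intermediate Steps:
$V{\left(A \right)} = A^{2} - 8 A$
$t{\left(Z \right)} = Z + \frac{2 Z}{36 + Z}$
$V{\left(17 \right)} - t{\left(\sqrt{15 + 1} \right)} = 17 \left(-8 + 17\right) - \frac{\sqrt{15 + 1} \left(38 + \sqrt{15 + 1}\right)}{36 + \sqrt{15 + 1}} = 17 \cdot 9 - \frac{\sqrt{16} \left(38 + \sqrt{16}\right)}{36 + \sqrt{16}} = 153 - \frac{4 \left(38 + 4\right)}{36 + 4} = 153 - 4 \cdot \frac{1}{40} \cdot 42 = 153 - \frac{21}{5} = \frac{744}{5}$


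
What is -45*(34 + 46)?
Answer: -3600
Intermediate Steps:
-45*(34 + 46) = -45*80 = -1*3600 = -3600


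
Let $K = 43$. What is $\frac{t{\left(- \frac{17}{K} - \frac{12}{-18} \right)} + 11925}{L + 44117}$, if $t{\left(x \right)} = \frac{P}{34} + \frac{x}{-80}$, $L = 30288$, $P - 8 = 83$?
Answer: $\frac{418518193}{2610722640} \approx 0.16031$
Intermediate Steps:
$P = 91$ ($P = 8 + 83 = 91$)
$t{\left(x \right)} = \frac{91}{34} - \frac{x}{80}$ ($t{\left(x \right)} = \frac{91}{34} + \frac{x}{-80} = 91 \cdot \frac{1}{34} + x \left(- \frac{1}{80}\right) = \frac{91}{34} - \frac{x}{80}$)
$\frac{t{\left(- \frac{17}{K} - \frac{12}{-18} \right)} + 11925}{L + 44117} = \frac{\left(\frac{91}{34} - \frac{- \frac{17}{43} - \frac{12}{-18}}{80}\right) + 11925}{30288 + 44117} = \frac{\left(\frac{91}{34} - \frac{\left(-17\right) \frac{1}{43} - - \frac{2}{3}}{80}\right) + 11925}{74405} = \left(\left(\frac{91}{34} - \frac{- \frac{17}{43} + \frac{2}{3}}{80}\right) + 11925\right) \frac{1}{74405} = \left(\left(\frac{91}{34} - \frac{7}{2064}\right) + 11925\right) \frac{1}{74405} = \left(\frac{93793}{35088} + 11925\right) \frac{1}{74405} = \frac{418518193}{35088} \cdot \frac{1}{74405} = \frac{418518193}{2610722640}$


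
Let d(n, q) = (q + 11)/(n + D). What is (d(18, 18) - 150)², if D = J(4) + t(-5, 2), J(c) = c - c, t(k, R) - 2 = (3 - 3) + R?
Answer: 10699441/484 ≈ 22106.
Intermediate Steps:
t(k, R) = 2 + R (t(k, R) = 2 + ((3 - 3) + R) = 2 + (0 + R) = 2 + R)
J(c) = 0
D = 4 (D = 0 + (2 + 2) = 0 + 4 = 4)
d(n, q) = (11 + q)/(4 + n) (d(n, q) = (q + 11)/(n + 4) = (11 + q)/(4 + n))
(d(18, 18) - 150)² = ((11 + 18)/(4 + 18) - 150)² = (29/22 - 150)² = (-3271/22)² = 10699441/484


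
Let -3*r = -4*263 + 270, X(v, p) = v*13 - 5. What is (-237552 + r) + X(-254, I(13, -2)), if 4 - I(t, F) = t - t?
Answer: -721795/3 ≈ -2.4060e+5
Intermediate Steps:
I(t, F) = 4 (I(t, F) = 4 - (t - t) = 4 - 1*0 = 4 + 0 = 4)
X(v, p) = -5 + 13*v (X(v, p) = 13*v - 5 = -5 + 13*v)
r = 782/3 (r = -(-4*263 + 270)/3 = -(-1052 + 270)/3 = -⅓*(-782) = 782/3 ≈ 260.67)
(-237552 + r) + X(-254, I(13, -2)) = (-237552 + 782/3) + (-5 + 13*(-254)) = -711874/3 + (-5 - 3302) = -711874/3 - 3307 = -721795/3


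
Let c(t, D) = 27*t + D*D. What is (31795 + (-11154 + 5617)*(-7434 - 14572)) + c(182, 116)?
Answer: 121897387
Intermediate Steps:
c(t, D) = D² + 27*t (c(t, D) = 27*t + D² = D² + 27*t)
(31795 + (-11154 + 5617)*(-7434 - 14572)) + c(182, 116) = (31795 + (-11154 + 5617)*(-7434 - 14572)) + (116² + 27*182) = (31795 - 5537*(-22006)) + (13456 + 4914) = (31795 + 121847222) + 18370 = 121879017 + 18370 = 121897387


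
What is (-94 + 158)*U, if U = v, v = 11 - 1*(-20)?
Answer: 1984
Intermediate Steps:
v = 31 (v = 11 + 20 = 31)
U = 31
(-94 + 158)*U = (-94 + 158)*31 = 64*31 = 1984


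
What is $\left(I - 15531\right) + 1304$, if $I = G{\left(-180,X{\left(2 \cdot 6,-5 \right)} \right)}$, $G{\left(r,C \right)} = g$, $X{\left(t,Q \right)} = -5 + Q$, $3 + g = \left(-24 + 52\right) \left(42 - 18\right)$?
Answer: $-13558$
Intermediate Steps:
$g = 669$ ($g = -3 + \left(-24 + 52\right) \left(42 - 18\right) = -3 + 28 \cdot 24 = -3 + 672 = 669$)
$G{\left(r,C \right)} = 669$
$I = 669$
$\left(I - 15531\right) + 1304 = \left(669 - 15531\right) + 1304 = -14862 + 1304 = -13558$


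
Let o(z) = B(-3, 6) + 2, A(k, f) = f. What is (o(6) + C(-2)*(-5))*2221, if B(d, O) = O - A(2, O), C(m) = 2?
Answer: -17768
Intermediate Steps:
B(d, O) = 0 (B(d, O) = O - O = 0)
o(z) = 2 (o(z) = 0 + 2 = 2)
(o(6) + C(-2)*(-5))*2221 = (2 + 2*(-5))*2221 = (2 - 10)*2221 = -8*2221 = -17768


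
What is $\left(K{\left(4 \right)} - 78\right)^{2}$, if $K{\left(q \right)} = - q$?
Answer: $6724$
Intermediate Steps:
$\left(K{\left(4 \right)} - 78\right)^{2} = \left(\left(-1\right) 4 - 78\right)^{2} = \left(-4 - 78\right)^{2} = \left(-82\right)^{2} = 6724$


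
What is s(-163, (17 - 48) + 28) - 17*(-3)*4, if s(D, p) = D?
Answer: 41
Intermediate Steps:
s(-163, (17 - 48) + 28) - 17*(-3)*4 = -163 - 17*(-3)*4 = -163 - (-51)*4 = -163 - 1*(-204) = -163 + 204 = 41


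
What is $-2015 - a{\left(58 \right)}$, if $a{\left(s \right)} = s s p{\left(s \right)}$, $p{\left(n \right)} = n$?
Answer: $-197127$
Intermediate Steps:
$a{\left(s \right)} = s^{3}$ ($a{\left(s \right)} = s s s = s^{2} s = s^{3}$)
$-2015 - a{\left(58 \right)} = -2015 - 58^{3} = -2015 - 195112 = -197127$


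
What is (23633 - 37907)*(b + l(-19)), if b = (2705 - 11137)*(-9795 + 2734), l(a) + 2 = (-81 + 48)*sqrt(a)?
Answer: -849850407900 + 471042*I*sqrt(19) ≈ -8.4985e+11 + 2.0532e+6*I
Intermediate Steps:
l(a) = -2 - 33*sqrt(a) (l(a) = -2 + (-81 + 48)*sqrt(a) = -2 - 33*sqrt(a))
b = 59538352 (b = -8432*(-7061) = 59538352)
(23633 - 37907)*(b + l(-19)) = (23633 - 37907)*(59538352 + (-2 - 33*I*sqrt(19))) = -14274*(59538352 + (-2 - 33*I*sqrt(19))) = -14274*(59538350 - 33*I*sqrt(19)) = -849850407900 + 471042*I*sqrt(19)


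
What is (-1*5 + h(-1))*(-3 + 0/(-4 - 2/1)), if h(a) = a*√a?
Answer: 15 + 3*I ≈ 15.0 + 3.0*I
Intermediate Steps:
h(a) = a^(3/2)
(-1*5 + h(-1))*(-3 + 0/(-4 - 2/1)) = (-1*5 + (-1)^(3/2))*(-3 + 0/(-4 - 2/1)) = (-5 - I)*(-3 + 0/(-4 - 2*1)) = (-5 - I)*(-3 + 0/(-4 - 2)) = (-5 - I)*(-3 + 0/(-6)) = (-5 - I)*(-3 - ⅙*0) = (-5 - I)*(-3 + 0) = (-5 - I)*(-3) = 15 + 3*I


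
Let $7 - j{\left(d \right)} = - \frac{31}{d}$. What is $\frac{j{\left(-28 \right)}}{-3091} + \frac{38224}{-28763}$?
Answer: $- \frac{43025411}{32329612} \approx -1.3308$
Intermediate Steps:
$j{\left(d \right)} = 7 + \frac{31}{d}$ ($j{\left(d \right)} = 7 - - \frac{31}{d} = 7 + \frac{31}{d}$)
$\frac{j{\left(-28 \right)}}{-3091} + \frac{38224}{-28763} = \frac{7 + \frac{31}{-28}}{-3091} + \frac{38224}{-28763} = \left(7 + 31 \left(- \frac{1}{28}\right)\right) \left(- \frac{1}{3091}\right) + 38224 \left(- \frac{1}{28763}\right) = \left(7 - \frac{31}{28}\right) \left(- \frac{1}{3091}\right) - \frac{38224}{28763} = \frac{165}{28} \left(- \frac{1}{3091}\right) - \frac{38224}{28763} = - \frac{15}{7868} - \frac{38224}{28763} = - \frac{43025411}{32329612}$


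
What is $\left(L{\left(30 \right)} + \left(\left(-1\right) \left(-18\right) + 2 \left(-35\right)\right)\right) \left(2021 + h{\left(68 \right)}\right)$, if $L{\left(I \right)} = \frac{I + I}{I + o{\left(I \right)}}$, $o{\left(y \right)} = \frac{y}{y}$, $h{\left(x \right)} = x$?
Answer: $- \frac{3242128}{31} \approx -1.0458 \cdot 10^{5}$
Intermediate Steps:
$o{\left(y \right)} = 1$
$L{\left(I \right)} = \frac{2 I}{1 + I}$ ($L{\left(I \right)} = \frac{I + I}{I + 1} = \frac{2 I}{1 + I}$)
$\left(L{\left(30 \right)} + \left(\left(-1\right) \left(-18\right) + 2 \left(-35\right)\right)\right) \left(2021 + h{\left(68 \right)}\right) = \left(2 \cdot 30 \frac{1}{1 + 30} + \left(\left(-1\right) \left(-18\right) + 2 \left(-35\right)\right)\right) \left(2021 + 68\right) = \left(2 \cdot 30 \cdot \frac{1}{31} + \left(18 - 70\right)\right) 2089 = \left(2 \cdot 30 \cdot \frac{1}{31} - 52\right) 2089 = \left(\frac{60}{31} - 52\right) 2089 = \left(- \frac{1552}{31}\right) 2089 = - \frac{3242128}{31}$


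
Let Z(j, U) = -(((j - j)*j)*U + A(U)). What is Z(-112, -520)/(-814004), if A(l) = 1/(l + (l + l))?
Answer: -1/1269846240 ≈ -7.8750e-10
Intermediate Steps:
A(l) = 1/(3*l) (A(l) = 1/(l + 2*l) = 1/(3*l))
Z(j, U) = -1/(3*U) (Z(j, U) = -(((j - j)*j)*U + 1/(3*U)) = -((0*j)*U + 1/(3*U)) = -(0*U + 1/(3*U)) = -(0 + 1/(3*U)) = -1/(3*U))
Z(-112, -520)/(-814004) = -⅓/(-520)/(-814004) = -⅓*(-1/520)*(-1/814004) = (1/1560)*(-1/814004) = -1/1269846240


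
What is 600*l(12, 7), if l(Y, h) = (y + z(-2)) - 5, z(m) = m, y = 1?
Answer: -3600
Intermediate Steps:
l(Y, h) = -6 (l(Y, h) = (1 - 2) - 5 = -1 - 5 = -6)
600*l(12, 7) = 600*(-6) = -3600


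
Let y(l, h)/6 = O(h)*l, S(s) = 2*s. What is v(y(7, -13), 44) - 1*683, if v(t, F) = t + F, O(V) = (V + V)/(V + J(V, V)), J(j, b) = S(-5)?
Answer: -13605/23 ≈ -591.52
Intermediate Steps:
J(j, b) = -10 (J(j, b) = 2*(-5) = -10)
O(V) = 2*V/(-10 + V) (O(V) = (V + V)/(V - 10) = (2*V)/(-10 + V) = 2*V/(-10 + V))
y(l, h) = 12*h*l/(-10 + h) (y(l, h) = 6*((2*h/(-10 + h))*l) = 6*(2*h*l/(-10 + h)) = 12*h*l/(-10 + h))
v(t, F) = F + t
v(y(7, -13), 44) - 1*683 = (44 + 12*(-13)*7/(-10 - 13)) - 1*683 = (44 + 12*(-13)*7/(-23)) - 683 = (44 + 12*(-13)*7*(-1/23)) - 683 = (44 + 1092/23) - 683 = 2104/23 - 683 = -13605/23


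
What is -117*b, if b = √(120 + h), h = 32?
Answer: -234*√38 ≈ -1442.5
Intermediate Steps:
b = 2*√38 (b = √(120 + 32) = √152 = 2*√38 ≈ 12.329)
-117*b = -234*√38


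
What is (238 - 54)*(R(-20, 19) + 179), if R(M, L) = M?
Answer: 29256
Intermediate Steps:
(238 - 54)*(R(-20, 19) + 179) = (238 - 54)*(-20 + 179) = 184*159 = 29256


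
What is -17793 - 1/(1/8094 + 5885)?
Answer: -847537375557/47633191 ≈ -17793.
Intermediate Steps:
-17793 - 1/(1/8094 + 5885) = -17793 - 1/47633191/8094 = -17793 - 1*8094/47633191 = -17793 - 8094/47633191 = -847537375557/47633191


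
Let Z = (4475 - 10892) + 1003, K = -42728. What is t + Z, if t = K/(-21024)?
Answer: -14222651/2628 ≈ -5412.0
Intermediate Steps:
t = 5341/2628 (t = -42728/(-21024) = -42728*(-1/21024) = 5341/2628 ≈ 2.0323)
Z = -5414 (Z = -6417 + 1003 = -5414)
t + Z = 5341/2628 - 5414 = -14222651/2628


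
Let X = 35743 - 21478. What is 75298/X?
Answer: 75298/14265 ≈ 5.2785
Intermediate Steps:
X = 14265
75298/X = 75298/14265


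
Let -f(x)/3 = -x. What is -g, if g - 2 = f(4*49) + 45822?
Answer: -46412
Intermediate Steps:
f(x) = 3*x (f(x) = -(-3)*x = 3*x)
g = 46412 (g = 2 + (3*(4*49) + 45822) = 2 + (3*196 + 45822) = 2 + (588 + 45822) = 2 + 46410 = 46412)
-g = -1*46412 = -46412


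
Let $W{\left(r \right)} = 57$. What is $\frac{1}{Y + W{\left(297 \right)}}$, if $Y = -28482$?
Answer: $- \frac{1}{28425} \approx -3.518 \cdot 10^{-5}$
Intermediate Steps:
$\frac{1}{Y + W{\left(297 \right)}} = \frac{1}{-28482 + 57} = \frac{1}{-28425} = - \frac{1}{28425}$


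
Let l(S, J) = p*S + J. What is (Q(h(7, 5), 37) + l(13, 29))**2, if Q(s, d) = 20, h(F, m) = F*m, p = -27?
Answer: 91204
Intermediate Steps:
l(S, J) = J - 27*S (l(S, J) = -27*S + J = J - 27*S)
(Q(h(7, 5), 37) + l(13, 29))**2 = (20 + (29 - 27*13))**2 = (20 + (29 - 351))**2 = (20 - 322)**2 = (-302)**2 = 91204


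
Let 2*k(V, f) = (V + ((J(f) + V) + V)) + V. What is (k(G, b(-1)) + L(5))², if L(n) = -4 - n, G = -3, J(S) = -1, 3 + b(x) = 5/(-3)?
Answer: 961/4 ≈ 240.25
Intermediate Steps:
b(x) = -14/3 (b(x) = -3 + 5/(-3) = -3 + 5*(-⅓) = -3 - 5/3 = -14/3)
k(V, f) = -½ + 2*V (k(V, f) = ((V + ((-1 + V) + V)) + V)/2 = ((V + (-1 + 2*V)) + V)/2 = ((-1 + 3*V) + V)/2 = (-1 + 4*V)/2 = -½ + 2*V)
(k(G, b(-1)) + L(5))² = ((-½ + 2*(-3)) + (-4 - 1*5))² = ((-½ - 6) + (-4 - 5))² = (-13/2 - 9)² = (-31/2)² = 961/4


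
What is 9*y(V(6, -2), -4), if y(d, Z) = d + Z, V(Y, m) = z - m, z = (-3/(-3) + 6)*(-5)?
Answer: -333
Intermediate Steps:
z = -35 (z = (-3*(-1/3) + 6)*(-5) = (1 + 6)*(-5) = 7*(-5) = -35)
V(Y, m) = -35 - m
y(d, Z) = Z + d
9*y(V(6, -2), -4) = 9*(-4 + (-35 - 1*(-2))) = 9*(-4 + (-35 + 2)) = 9*(-4 - 33) = 9*(-37) = -333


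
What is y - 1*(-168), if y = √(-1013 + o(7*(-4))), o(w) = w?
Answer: 168 + I*√1041 ≈ 168.0 + 32.265*I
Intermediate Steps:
y = I*√1041 (y = √(-1013 + 7*(-4)) = √(-1013 - 28) = √(-1041) = I*√1041 ≈ 32.265*I)
y - 1*(-168) = I*√1041 - 1*(-168) = I*√1041 + 168 = 168 + I*√1041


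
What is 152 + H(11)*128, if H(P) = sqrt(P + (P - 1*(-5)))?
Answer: 152 + 384*sqrt(3) ≈ 817.11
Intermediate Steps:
H(P) = sqrt(5 + 2*P) (H(P) = sqrt(P + (P + 5)) = sqrt(P + (5 + P)) = sqrt(5 + 2*P))
152 + H(11)*128 = 152 + sqrt(5 + 2*11)*128 = 152 + sqrt(5 + 22)*128 = 152 + sqrt(27)*128 = 152 + (3*sqrt(3))*128 = 152 + 384*sqrt(3)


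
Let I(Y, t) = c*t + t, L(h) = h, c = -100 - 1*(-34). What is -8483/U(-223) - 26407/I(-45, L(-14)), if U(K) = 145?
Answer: -2309709/26390 ≈ -87.522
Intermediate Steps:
c = -66 (c = -100 + 34 = -66)
I(Y, t) = -65*t (I(Y, t) = -66*t + t = -65*t)
-8483/U(-223) - 26407/I(-45, L(-14)) = -8483/145 - 26407/((-65*(-14))) = -8483*1/145 - 26407/910 = -8483/145 - 26407*1/910 = -8483/145 - 26407/910 = -2309709/26390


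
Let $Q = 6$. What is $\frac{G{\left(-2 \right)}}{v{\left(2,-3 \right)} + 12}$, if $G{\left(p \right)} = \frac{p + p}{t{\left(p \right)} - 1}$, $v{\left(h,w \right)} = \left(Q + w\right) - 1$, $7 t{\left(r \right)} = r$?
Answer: $\frac{2}{9} \approx 0.22222$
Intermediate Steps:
$t{\left(r \right)} = \frac{r}{7}$
$v{\left(h,w \right)} = 5 + w$ ($v{\left(h,w \right)} = \left(6 + w\right) - 1 = 5 + w$)
$G{\left(p \right)} = \frac{2 p}{-1 + \frac{p}{7}}$ ($G{\left(p \right)} = \frac{p + p}{\frac{p}{7} - 1} = \frac{2 p}{-1 + \frac{p}{7}}$)
$\frac{G{\left(-2 \right)}}{v{\left(2,-3 \right)} + 12} = \frac{14 \left(-2\right) \frac{1}{-7 - 2}}{\left(5 - 3\right) + 12} = \frac{14 \left(-2\right) \frac{1}{-9}}{2 + 12} = \frac{14 \left(-2\right) \left(- \frac{1}{9}\right)}{14} = \frac{28}{9} \cdot \frac{1}{14} = \frac{2}{9}$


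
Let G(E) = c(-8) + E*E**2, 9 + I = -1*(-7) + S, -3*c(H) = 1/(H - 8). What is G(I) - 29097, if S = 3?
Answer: -1396607/48 ≈ -29096.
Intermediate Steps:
c(H) = -1/(3*(-8 + H)) (c(H) = -1/(3*(H - 8)) = -1/(3*(-8 + H)))
I = 1 (I = -9 + (-1*(-7) + 3) = -9 + (7 + 3) = -9 + 10 = 1)
G(E) = 1/48 + E**3 (G(E) = -1/(-24 + 3*(-8)) + E*E**2 = -1/(-24 - 24) + E**3 = -1/(-48) + E**3 = -1*(-1/48) + E**3 = 1/48 + E**3)
G(I) - 29097 = (1/48 + 1**3) - 29097 = (1/48 + 1) - 29097 = 49/48 - 29097 = -1396607/48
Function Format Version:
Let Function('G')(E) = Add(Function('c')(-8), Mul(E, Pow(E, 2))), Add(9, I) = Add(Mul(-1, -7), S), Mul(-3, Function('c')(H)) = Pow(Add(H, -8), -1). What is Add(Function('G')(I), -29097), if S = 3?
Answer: Rational(-1396607, 48) ≈ -29096.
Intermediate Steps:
Function('c')(H) = Mul(Rational(-1, 3), Pow(Add(-8, H), -1)) (Function('c')(H) = Mul(Rational(-1, 3), Pow(Add(H, -8), -1)) = Mul(Rational(-1, 3), Pow(Add(-8, H), -1)))
I = 1 (I = Add(-9, Add(Mul(-1, -7), 3)) = Add(-9, Add(7, 3)) = Add(-9, 10) = 1)
Function('G')(E) = Add(Rational(1, 48), Pow(E, 3)) (Function('G')(E) = Add(Mul(-1, Pow(Add(-24, Mul(3, -8)), -1)), Mul(E, Pow(E, 2))) = Add(Mul(-1, Pow(Add(-24, -24), -1)), Pow(E, 3)) = Add(Mul(-1, Pow(-48, -1)), Pow(E, 3)) = Add(Mul(-1, Rational(-1, 48)), Pow(E, 3)) = Add(Rational(1, 48), Pow(E, 3)))
Add(Function('G')(I), -29097) = Add(Add(Rational(1, 48), Pow(1, 3)), -29097) = Add(Add(Rational(1, 48), 1), -29097) = Add(Rational(49, 48), -29097) = Rational(-1396607, 48)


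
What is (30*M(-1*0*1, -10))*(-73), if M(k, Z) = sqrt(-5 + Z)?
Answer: -2190*I*sqrt(15) ≈ -8481.8*I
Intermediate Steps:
(30*M(-1*0*1, -10))*(-73) = (30*sqrt(-5 - 10))*(-73) = (30*sqrt(-15))*(-73) = (30*(I*sqrt(15)))*(-73) = (30*I*sqrt(15))*(-73) = -2190*I*sqrt(15)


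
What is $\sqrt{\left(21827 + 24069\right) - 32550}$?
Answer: $\sqrt{13346} \approx 115.52$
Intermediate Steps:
$\sqrt{\left(21827 + 24069\right) - 32550} = \sqrt{45896 - 32550} = \sqrt{13346}$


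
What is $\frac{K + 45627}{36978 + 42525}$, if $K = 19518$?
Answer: $\frac{21715}{26501} \approx 0.8194$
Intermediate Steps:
$\frac{K + 45627}{36978 + 42525} = \frac{19518 + 45627}{36978 + 42525} = \frac{65145}{79503} = 65145 \cdot \frac{1}{79503} = \frac{21715}{26501}$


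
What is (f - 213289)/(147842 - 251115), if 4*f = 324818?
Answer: 264169/206546 ≈ 1.2790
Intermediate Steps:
f = 162409/2 (f = (¼)*324818 = 162409/2 ≈ 81205.)
(f - 213289)/(147842 - 251115) = (162409/2 - 213289)/(147842 - 251115) = -264169/2/(-103273) = -264169/2*(-1/103273) = 264169/206546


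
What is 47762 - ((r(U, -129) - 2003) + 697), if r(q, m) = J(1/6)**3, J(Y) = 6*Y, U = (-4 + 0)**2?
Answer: 49067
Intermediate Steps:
U = 16 (U = (-4)**2 = 16)
r(q, m) = 1 (r(q, m) = (6/6)**3 = (6*(1/6))**3 = 1**3 = 1)
47762 - ((r(U, -129) - 2003) + 697) = 47762 - ((1 - 2003) + 697) = 47762 - (-2002 + 697) = 47762 - 1*(-1305) = 47762 + 1305 = 49067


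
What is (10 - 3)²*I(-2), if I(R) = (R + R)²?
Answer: 784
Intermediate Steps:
I(R) = 4*R² (I(R) = (2*R)² = 4*R²)
(10 - 3)²*I(-2) = (10 - 3)²*(4*(-2)²) = 7²*(4*4) = 49*16 = 784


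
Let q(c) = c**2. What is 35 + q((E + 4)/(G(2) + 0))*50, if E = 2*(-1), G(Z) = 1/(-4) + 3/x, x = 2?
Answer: 163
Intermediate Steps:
G(Z) = 5/4 (G(Z) = 1/(-4) + 3/2 = 1*(-1/4) + 3*(1/2) = -1/4 + 3/2 = 5/4)
E = -2
35 + q((E + 4)/(G(2) + 0))*50 = 35 + ((-2 + 4)/(5/4 + 0))**2*50 = 35 + (2/(5/4))**2*50 = 35 + (2*(4/5))**2*50 = 35 + (8/5)**2*50 = 35 + (64/25)*50 = 35 + 128 = 163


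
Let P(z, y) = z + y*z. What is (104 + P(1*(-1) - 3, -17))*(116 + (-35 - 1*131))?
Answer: -8400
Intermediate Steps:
(104 + P(1*(-1) - 3, -17))*(116 + (-35 - 1*131)) = (104 + (1*(-1) - 3)*(1 - 17))*(116 + (-35 - 1*131)) = (104 + (-1 - 3)*(-16))*(116 + (-35 - 131)) = (104 - 4*(-16))*(116 - 166) = (104 + 64)*(-50) = 168*(-50) = -8400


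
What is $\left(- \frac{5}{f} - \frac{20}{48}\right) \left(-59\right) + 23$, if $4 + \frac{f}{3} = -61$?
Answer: $\frac{7187}{156} \approx 46.07$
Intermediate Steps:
$f = -195$ ($f = -12 + 3 \left(-61\right) = -12 - 183 = -195$)
$\left(- \frac{5}{f} - \frac{20}{48}\right) \left(-59\right) + 23 = \left(- \frac{5}{-195} - \frac{20}{48}\right) \left(-59\right) + 23 = \left(\left(-5\right) \left(- \frac{1}{195}\right) - \frac{5}{12}\right) \left(-59\right) + 23 = \left(\frac{1}{39} - \frac{5}{12}\right) \left(-59\right) + 23 = \left(- \frac{61}{156}\right) \left(-59\right) + 23 = \frac{3599}{156} + 23 = \frac{7187}{156}$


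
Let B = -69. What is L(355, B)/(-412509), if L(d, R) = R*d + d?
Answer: 24140/412509 ≈ 0.058520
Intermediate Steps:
L(d, R) = d + R*d
L(355, B)/(-412509) = (355*(1 - 69))/(-412509) = (355*(-68))*(-1/412509) = -24140*(-1/412509) = 24140/412509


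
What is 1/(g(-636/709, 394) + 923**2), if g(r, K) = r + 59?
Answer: 709/604058856 ≈ 1.1737e-6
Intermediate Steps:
g(r, K) = 59 + r
1/(g(-636/709, 394) + 923**2) = 1/((59 - 636/709) + 923**2) = 1/((59 - 636*1/709) + 851929) = 1/((59 - 636/709) + 851929) = 1/(41195/709 + 851929) = 1/(604058856/709) = 709/604058856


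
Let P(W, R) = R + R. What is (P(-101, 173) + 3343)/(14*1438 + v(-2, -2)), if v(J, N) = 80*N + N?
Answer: 3689/19970 ≈ 0.18473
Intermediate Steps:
P(W, R) = 2*R
v(J, N) = 81*N
(P(-101, 173) + 3343)/(14*1438 + v(-2, -2)) = (2*173 + 3343)/(14*1438 + 81*(-2)) = (346 + 3343)/(20132 - 162) = 3689/19970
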